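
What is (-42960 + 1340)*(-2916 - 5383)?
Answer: 345404380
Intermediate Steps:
(-42960 + 1340)*(-2916 - 5383) = -41620*(-8299) = 345404380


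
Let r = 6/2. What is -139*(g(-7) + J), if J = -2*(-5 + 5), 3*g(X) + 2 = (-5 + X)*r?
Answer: 5282/3 ≈ 1760.7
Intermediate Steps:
r = 3 (r = 6*(1/2) = 3)
g(X) = -17/3 + X (g(X) = -2/3 + ((-5 + X)*3)/3 = -2/3 + (-15 + 3*X)/3 = -2/3 + (-5 + X) = -17/3 + X)
J = 0 (J = -2*0 = 0)
-139*(g(-7) + J) = -139*((-17/3 - 7) + 0) = -139*(-38/3 + 0) = -139*(-38/3) = 5282/3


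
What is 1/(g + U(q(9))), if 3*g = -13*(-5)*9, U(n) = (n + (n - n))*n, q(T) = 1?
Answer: 1/196 ≈ 0.0051020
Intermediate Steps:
U(n) = n² (U(n) = (n + 0)*n = n*n = n²)
g = 195 (g = (-13*(-5)*9)/3 = (65*9)/3 = (⅓)*585 = 195)
1/(g + U(q(9))) = 1/(195 + 1²) = 1/(195 + 1) = 1/196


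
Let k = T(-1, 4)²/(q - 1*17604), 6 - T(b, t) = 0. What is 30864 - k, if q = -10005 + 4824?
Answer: 234412092/7595 ≈ 30864.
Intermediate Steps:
q = -5181
T(b, t) = 6 (T(b, t) = 6 - 1*0 = 6 + 0 = 6)
k = -12/7595 (k = 6²/(-5181 - 1*17604) = 36/(-5181 - 17604) = 36/(-22785) = 36*(-1/22785) = -12/7595 ≈ -0.0015800)
30864 - k = 30864 - 1*(-12/7595) = 30864 + 12/7595 = 234412092/7595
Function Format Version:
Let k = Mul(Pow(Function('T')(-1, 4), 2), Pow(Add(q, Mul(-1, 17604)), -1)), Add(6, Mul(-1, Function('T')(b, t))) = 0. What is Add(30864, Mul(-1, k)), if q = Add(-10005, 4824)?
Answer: Rational(234412092, 7595) ≈ 30864.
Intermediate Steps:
q = -5181
Function('T')(b, t) = 6 (Function('T')(b, t) = Add(6, Mul(-1, 0)) = Add(6, 0) = 6)
k = Rational(-12, 7595) (k = Mul(Pow(6, 2), Pow(Add(-5181, Mul(-1, 17604)), -1)) = Mul(36, Pow(Add(-5181, -17604), -1)) = Mul(36, Pow(-22785, -1)) = Mul(36, Rational(-1, 22785)) = Rational(-12, 7595) ≈ -0.0015800)
Add(30864, Mul(-1, k)) = Add(30864, Mul(-1, Rational(-12, 7595))) = Add(30864, Rational(12, 7595)) = Rational(234412092, 7595)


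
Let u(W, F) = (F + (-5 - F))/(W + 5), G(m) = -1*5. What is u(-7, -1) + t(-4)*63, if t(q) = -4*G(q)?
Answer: 2525/2 ≈ 1262.5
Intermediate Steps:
G(m) = -5
u(W, F) = -5/(5 + W)
t(q) = 20 (t(q) = -4*(-5) = 20)
u(-7, -1) + t(-4)*63 = -5/(5 - 7) + 20*63 = -5/(-2) + 1260 = -5*(-½) + 1260 = 5/2 + 1260 = 2525/2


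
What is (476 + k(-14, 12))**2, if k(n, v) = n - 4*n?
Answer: 268324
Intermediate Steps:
k(n, v) = -3*n
(476 + k(-14, 12))**2 = (476 - 3*(-14))**2 = (476 + 42)**2 = 518**2 = 268324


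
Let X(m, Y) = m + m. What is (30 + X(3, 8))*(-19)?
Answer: -684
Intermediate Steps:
X(m, Y) = 2*m
(30 + X(3, 8))*(-19) = (30 + 2*3)*(-19) = (30 + 6)*(-19) = 36*(-19) = -684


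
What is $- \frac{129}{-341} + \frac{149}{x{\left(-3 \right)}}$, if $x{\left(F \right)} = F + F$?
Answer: $- \frac{50035}{2046} \approx -24.455$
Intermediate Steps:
$x{\left(F \right)} = 2 F$
$- \frac{129}{-341} + \frac{149}{x{\left(-3 \right)}} = - \frac{129}{-341} + \frac{149}{2 \left(-3\right)} = \left(-129\right) \left(- \frac{1}{341}\right) + \frac{149}{-6} = \frac{129}{341} + 149 \left(- \frac{1}{6}\right) = \frac{129}{341} - \frac{149}{6} = - \frac{50035}{2046}$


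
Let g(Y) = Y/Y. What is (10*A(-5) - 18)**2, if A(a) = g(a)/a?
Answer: 400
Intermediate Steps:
g(Y) = 1
A(a) = 1/a
(10*A(-5) - 18)**2 = (10/(-5) - 18)**2 = (10*(-1/5) - 18)**2 = (-2 - 18)**2 = (-20)**2 = 400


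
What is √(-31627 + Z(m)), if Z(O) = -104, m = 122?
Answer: I*√31731 ≈ 178.13*I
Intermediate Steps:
√(-31627 + Z(m)) = √(-31627 - 104) = √(-31731) = I*√31731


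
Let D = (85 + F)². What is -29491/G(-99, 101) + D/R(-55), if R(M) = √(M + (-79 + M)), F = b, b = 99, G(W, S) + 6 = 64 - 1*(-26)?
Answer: -4213/12 - 33856*I*√21/63 ≈ -351.08 - 2462.7*I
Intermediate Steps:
G(W, S) = 84 (G(W, S) = -6 + (64 - 1*(-26)) = -6 + (64 + 26) = -6 + 90 = 84)
F = 99
D = 33856 (D = (85 + 99)² = 184² = 33856)
R(M) = √(-79 + 2*M)
-29491/G(-99, 101) + D/R(-55) = -29491/84 + 33856/(√(-79 + 2*(-55))) = -29491*1/84 + 33856/(√(-79 - 110)) = -4213/12 + 33856/(√(-189)) = -4213/12 + 33856/((3*I*√21)) = -4213/12 + 33856*(-I*√21/63) = -4213/12 - 33856*I*√21/63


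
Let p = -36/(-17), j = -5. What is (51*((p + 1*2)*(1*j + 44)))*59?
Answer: 483210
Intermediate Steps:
p = 36/17 (p = -36*(-1/17) = 36/17 ≈ 2.1176)
(51*((p + 1*2)*(1*j + 44)))*59 = (51*((36/17 + 1*2)*(1*(-5) + 44)))*59 = (51*((36/17 + 2)*(-5 + 44)))*59 = (51*((70/17)*39))*59 = (51*(2730/17))*59 = 8190*59 = 483210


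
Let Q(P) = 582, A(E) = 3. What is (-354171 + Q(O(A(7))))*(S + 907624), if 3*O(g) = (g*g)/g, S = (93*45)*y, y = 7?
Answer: -331284252291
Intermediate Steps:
S = 29295 (S = (93*45)*7 = 4185*7 = 29295)
O(g) = g/3 (O(g) = ((g*g)/g)/3 = (g**2/g)/3 = g/3)
(-354171 + Q(O(A(7))))*(S + 907624) = (-354171 + 582)*(29295 + 907624) = -353589*936919 = -331284252291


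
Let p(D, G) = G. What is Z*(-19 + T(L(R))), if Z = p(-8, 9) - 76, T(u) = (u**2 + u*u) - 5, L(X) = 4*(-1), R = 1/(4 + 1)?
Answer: -536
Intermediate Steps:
R = 1/5 ≈ 0.20000
L(X) = -4
T(u) = -5 + 2*u**2 (T(u) = (u**2 + u**2) - 5 = 2*u**2 - 5 = -5 + 2*u**2)
Z = -67 (Z = 9 - 76 = -67)
Z*(-19 + T(L(R))) = -67*(-19 + (-5 + 2*(-4)**2)) = -67*(-19 + (-5 + 2*16)) = -67*(-19 + (-5 + 32)) = -67*(-19 + 27) = -67*8 = -536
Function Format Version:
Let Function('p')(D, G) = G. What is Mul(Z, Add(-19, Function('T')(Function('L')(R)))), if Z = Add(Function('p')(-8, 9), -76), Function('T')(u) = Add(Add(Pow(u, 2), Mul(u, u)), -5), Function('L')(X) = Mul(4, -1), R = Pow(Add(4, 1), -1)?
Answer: -536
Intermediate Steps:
R = Rational(1, 5) (R = Pow(5, -1) = Rational(1, 5) ≈ 0.20000)
Function('L')(X) = -4
Function('T')(u) = Add(-5, Mul(2, Pow(u, 2))) (Function('T')(u) = Add(Add(Pow(u, 2), Pow(u, 2)), -5) = Add(Mul(2, Pow(u, 2)), -5) = Add(-5, Mul(2, Pow(u, 2))))
Z = -67 (Z = Add(9, -76) = -67)
Mul(Z, Add(-19, Function('T')(Function('L')(R)))) = Mul(-67, Add(-19, Add(-5, Mul(2, Pow(-4, 2))))) = Mul(-67, Add(-19, Add(-5, Mul(2, 16)))) = Mul(-67, Add(-19, Add(-5, 32))) = Mul(-67, Add(-19, 27)) = Mul(-67, 8) = -536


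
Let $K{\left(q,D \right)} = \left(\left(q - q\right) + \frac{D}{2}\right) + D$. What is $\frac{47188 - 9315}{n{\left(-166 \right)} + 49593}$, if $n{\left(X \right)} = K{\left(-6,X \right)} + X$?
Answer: $\frac{37873}{49178} \approx 0.77012$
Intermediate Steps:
$K{\left(q,D \right)} = \frac{3 D}{2}$ ($K{\left(q,D \right)} = \left(0 + D \frac{1}{2}\right) + D = \left(0 + \frac{D}{2}\right) + D = \frac{D}{2} + D = \frac{3 D}{2}$)
$n{\left(X \right)} = \frac{5 X}{2}$ ($n{\left(X \right)} = \frac{3 X}{2} + X = \frac{5 X}{2}$)
$\frac{47188 - 9315}{n{\left(-166 \right)} + 49593} = \frac{47188 - 9315}{\frac{5}{2} \left(-166\right) + 49593} = \frac{37873}{-415 + 49593} = \frac{37873}{49178}$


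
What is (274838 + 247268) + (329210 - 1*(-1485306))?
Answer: 2336622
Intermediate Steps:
(274838 + 247268) + (329210 - 1*(-1485306)) = 522106 + (329210 + 1485306) = 522106 + 1814516 = 2336622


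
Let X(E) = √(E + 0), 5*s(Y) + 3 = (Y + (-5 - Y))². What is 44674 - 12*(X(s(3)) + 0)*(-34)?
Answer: 44674 + 408*√110/5 ≈ 45530.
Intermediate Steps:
s(Y) = 22/5 (s(Y) = -⅗ + (Y + (-5 - Y))²/5 = -⅗ + (⅕)*(-5)² = -⅗ + (⅕)*25 = -⅗ + 5 = 22/5)
X(E) = √E
44674 - 12*(X(s(3)) + 0)*(-34) = 44674 - 12*(√(22/5) + 0)*(-34) = 44674 - 12*(√110/5 + 0)*(-34) = 44674 - 12*(√110/5)*(-34) = 44674 - 12*√110/5*(-34) = 44674 - (-408)*√110/5 = 44674 + 408*√110/5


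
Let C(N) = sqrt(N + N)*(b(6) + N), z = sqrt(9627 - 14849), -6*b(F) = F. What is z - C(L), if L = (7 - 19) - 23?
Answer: I*(sqrt(5222) + 36*sqrt(70)) ≈ 373.46*I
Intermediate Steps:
b(F) = -F/6
L = -35 (L = -12 - 23 = -35)
z = I*sqrt(5222) (z = sqrt(-5222) = I*sqrt(5222) ≈ 72.263*I)
C(N) = sqrt(2)*sqrt(N)*(-1 + N) (C(N) = sqrt(N + N)*(-1/6*6 + N) = sqrt(2*N)*(-1 + N) = (sqrt(2)*sqrt(N))*(-1 + N) = sqrt(2)*sqrt(N)*(-1 + N))
z - C(L) = I*sqrt(5222) - sqrt(2)*sqrt(-35)*(-1 - 35) = I*sqrt(5222) - sqrt(2)*I*sqrt(35)*(-36) = I*sqrt(5222) - (-36)*I*sqrt(70) = I*sqrt(5222) + 36*I*sqrt(70)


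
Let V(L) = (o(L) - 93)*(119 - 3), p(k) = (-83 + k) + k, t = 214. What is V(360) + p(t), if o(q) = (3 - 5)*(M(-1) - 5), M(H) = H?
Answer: -9051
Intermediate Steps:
p(k) = -83 + 2*k
o(q) = 12 (o(q) = (3 - 5)*(-1 - 5) = -2*(-6) = 12)
V(L) = -9396 (V(L) = (12 - 93)*(119 - 3) = -81*116 = -9396)
V(360) + p(t) = -9396 + (-83 + 2*214) = -9396 + (-83 + 428) = -9396 + 345 = -9051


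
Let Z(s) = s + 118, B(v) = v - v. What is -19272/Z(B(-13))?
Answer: -9636/59 ≈ -163.32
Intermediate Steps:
B(v) = 0
Z(s) = 118 + s
-19272/Z(B(-13)) = -19272/(118 + 0) = -19272/118 = -19272*1/118 = -9636/59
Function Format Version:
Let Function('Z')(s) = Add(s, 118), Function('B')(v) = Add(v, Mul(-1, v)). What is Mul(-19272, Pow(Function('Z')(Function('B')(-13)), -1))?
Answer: Rational(-9636, 59) ≈ -163.32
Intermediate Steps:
Function('B')(v) = 0
Function('Z')(s) = Add(118, s)
Mul(-19272, Pow(Function('Z')(Function('B')(-13)), -1)) = Mul(-19272, Pow(Add(118, 0), -1)) = Mul(-19272, Pow(118, -1)) = Mul(-19272, Rational(1, 118)) = Rational(-9636, 59)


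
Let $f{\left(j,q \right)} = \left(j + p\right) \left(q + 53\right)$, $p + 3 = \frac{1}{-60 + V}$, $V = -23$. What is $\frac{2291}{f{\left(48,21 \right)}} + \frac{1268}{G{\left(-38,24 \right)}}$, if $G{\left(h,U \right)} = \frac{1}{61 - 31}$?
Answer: $\frac{10511250793}{276316} \approx 38041.0$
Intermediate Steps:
$p = - \frac{250}{83}$ ($p = -3 + \frac{1}{-60 - 23} = -3 + \frac{1}{-83} = -3 - \frac{1}{83} = - \frac{250}{83} \approx -3.012$)
$G{\left(h,U \right)} = \frac{1}{30}$
$f{\left(j,q \right)} = \left(53 + q\right) \left(- \frac{250}{83} + j\right)$ ($f{\left(j,q \right)} = \left(j - \frac{250}{83}\right) \left(q + 53\right) = \left(- \frac{250}{83} + j\right) \left(53 + q\right) = \left(53 + q\right) \left(- \frac{250}{83} + j\right)$)
$\frac{2291}{f{\left(48,21 \right)}} + \frac{1268}{G{\left(-38,24 \right)}} = \frac{2291}{- \frac{13250}{83} + 53 \cdot 48 - \frac{5250}{83} + 48 \cdot 21} + 1268 \frac{1}{\frac{1}{30}} = \frac{2291}{- \frac{13250}{83} + 2544 - \frac{5250}{83} + 1008} + 1268 \cdot 30 = \frac{2291}{\frac{276316}{83}} + 38040 = 2291 \cdot \frac{83}{276316} + 38040 = \frac{190153}{276316} + 38040 = \frac{10511250793}{276316}$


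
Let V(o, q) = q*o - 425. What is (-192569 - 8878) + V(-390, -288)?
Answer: -89552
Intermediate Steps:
V(o, q) = -425 + o*q (V(o, q) = o*q - 425 = -425 + o*q)
(-192569 - 8878) + V(-390, -288) = (-192569 - 8878) + (-425 - 390*(-288)) = -201447 + (-425 + 112320) = -201447 + 111895 = -89552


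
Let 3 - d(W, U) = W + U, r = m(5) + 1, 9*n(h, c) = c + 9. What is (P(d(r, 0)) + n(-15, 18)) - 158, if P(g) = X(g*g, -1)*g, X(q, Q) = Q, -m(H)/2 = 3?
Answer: -163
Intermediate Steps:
m(H) = -6 (m(H) = -2*3 = -6)
n(h, c) = 1 + c/9 (n(h, c) = (c + 9)/9 = (9 + c)/9 = 1 + c/9)
r = -5 (r = -6 + 1 = -5)
d(W, U) = 3 - U - W (d(W, U) = 3 - (W + U) = 3 - (U + W) = 3 + (-U - W) = 3 - U - W)
P(g) = -g
(P(d(r, 0)) + n(-15, 18)) - 158 = (-(3 - 1*0 - 1*(-5)) + (1 + (⅑)*18)) - 158 = (-(3 + 0 + 5) + (1 + 2)) - 158 = (-1*8 + 3) - 158 = (-8 + 3) - 158 = -5 - 158 = -163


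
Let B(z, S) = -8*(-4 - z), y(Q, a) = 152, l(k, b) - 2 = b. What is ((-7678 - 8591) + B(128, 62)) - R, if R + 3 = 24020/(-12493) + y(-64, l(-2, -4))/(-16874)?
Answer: -123306363954/8107957 ≈ -15208.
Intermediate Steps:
l(k, b) = 2 + b
B(z, S) = 32 + 8*z
R = -39985887/8107957 (R = -3 + (24020/(-12493) + 152/(-16874)) = -3 + (24020*(-1/12493) + 152*(-1/16874)) = -3 + (-24020/12493 - 76/8437) = -3 - 15662016/8107957 = -39985887/8107957 ≈ -4.9317)
((-7678 - 8591) + B(128, 62)) - R = ((-7678 - 8591) + (32 + 8*128)) - 1*(-39985887/8107957) = (-16269 + (32 + 1024)) + 39985887/8107957 = (-16269 + 1056) + 39985887/8107957 = -15213 + 39985887/8107957 = -123306363954/8107957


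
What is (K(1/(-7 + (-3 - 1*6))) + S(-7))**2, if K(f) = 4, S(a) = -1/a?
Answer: 841/49 ≈ 17.163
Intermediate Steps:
(K(1/(-7 + (-3 - 1*6))) + S(-7))**2 = (4 - 1/(-7))**2 = (4 - 1*(-1/7))**2 = (4 + 1/7)**2 = (29/7)**2 = 841/49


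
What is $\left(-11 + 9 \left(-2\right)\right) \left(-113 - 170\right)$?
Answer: $8207$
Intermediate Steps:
$\left(-11 + 9 \left(-2\right)\right) \left(-113 - 170\right) = \left(-11 - 18\right) \left(-283\right) = \left(-29\right) \left(-283\right) = 8207$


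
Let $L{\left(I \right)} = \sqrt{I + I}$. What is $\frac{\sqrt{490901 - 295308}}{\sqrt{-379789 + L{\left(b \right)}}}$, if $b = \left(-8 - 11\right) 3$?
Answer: $\frac{\sqrt{195593}}{\sqrt{-379789 + i \sqrt{114}}} \approx 1.0088 \cdot 10^{-5} - 0.71764 i$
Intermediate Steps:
$b = -57$ ($b = \left(-19\right) 3 = -57$)
$L{\left(I \right)} = \sqrt{2} \sqrt{I}$ ($L{\left(I \right)} = \sqrt{2 I} = \sqrt{2} \sqrt{I}$)
$\frac{\sqrt{490901 - 295308}}{\sqrt{-379789 + L{\left(b \right)}}} = \frac{\sqrt{490901 - 295308}}{\sqrt{-379789 + \sqrt{2} \sqrt{-57}}} = \frac{\sqrt{195593}}{\sqrt{-379789 + \sqrt{2} i \sqrt{57}}} = \frac{\sqrt{195593}}{\sqrt{-379789 + i \sqrt{114}}}$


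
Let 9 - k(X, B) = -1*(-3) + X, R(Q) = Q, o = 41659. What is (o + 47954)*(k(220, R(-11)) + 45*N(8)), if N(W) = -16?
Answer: -83698542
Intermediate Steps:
k(X, B) = 6 - X (k(X, B) = 9 - (-1*(-3) + X) = 9 - (3 + X) = 9 + (-3 - X) = 6 - X)
(o + 47954)*(k(220, R(-11)) + 45*N(8)) = (41659 + 47954)*((6 - 1*220) + 45*(-16)) = 89613*((6 - 220) - 720) = 89613*(-214 - 720) = 89613*(-934) = -83698542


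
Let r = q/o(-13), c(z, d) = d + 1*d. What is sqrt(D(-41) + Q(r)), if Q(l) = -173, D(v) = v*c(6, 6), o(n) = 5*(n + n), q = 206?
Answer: I*sqrt(665) ≈ 25.788*I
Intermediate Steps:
o(n) = 10*n (o(n) = 5*(2*n) = 10*n)
c(z, d) = 2*d (c(z, d) = d + d = 2*d)
r = -103/65 (r = 206/((10*(-13))) = 206/(-130) = 206*(-1/130) = -103/65 ≈ -1.5846)
D(v) = 12*v (D(v) = v*(2*6) = v*12 = 12*v)
sqrt(D(-41) + Q(r)) = sqrt(12*(-41) - 173) = sqrt(-492 - 173) = sqrt(-665) = I*sqrt(665)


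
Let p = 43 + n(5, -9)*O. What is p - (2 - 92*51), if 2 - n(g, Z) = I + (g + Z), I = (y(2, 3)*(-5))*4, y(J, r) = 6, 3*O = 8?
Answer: 5069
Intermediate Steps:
O = 8/3 (O = (1/3)*8 = 8/3 ≈ 2.6667)
I = -120 (I = (6*(-5))*4 = -30*4 = -120)
n(g, Z) = 122 - Z - g (n(g, Z) = 2 - (-120 + (g + Z)) = 2 - (-120 + (Z + g)) = 2 - (-120 + Z + g) = 2 + (120 - Z - g) = 122 - Z - g)
p = 379 (p = 43 + (122 - 1*(-9) - 1*5)*(8/3) = 43 + (122 + 9 - 5)*(8/3) = 43 + 126*(8/3) = 43 + 336 = 379)
p - (2 - 92*51) = 379 - (2 - 92*51) = 379 - (2 - 4692) = 379 - 1*(-4690) = 379 + 4690 = 5069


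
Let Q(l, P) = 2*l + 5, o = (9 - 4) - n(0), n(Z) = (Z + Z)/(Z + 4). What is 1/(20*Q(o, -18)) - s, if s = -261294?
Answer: 78388201/300 ≈ 2.6129e+5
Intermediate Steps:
n(Z) = 2*Z/(4 + Z) (n(Z) = (2*Z)/(4 + Z) = 2*Z/(4 + Z))
o = 5 (o = (9 - 4) - 2*0/(4 + 0) = 5 - 2*0/4 = 5 - 1*0 = 5 + 0 = 5)
Q(l, P) = 5 + 2*l
1/(20*Q(o, -18)) - s = 1/(20*(5 + 2*5)) - 1*(-261294) = 1/(20*(5 + 10)) + 261294 = 1/(20*15) + 261294 = 1/300 + 261294 = 78388201/300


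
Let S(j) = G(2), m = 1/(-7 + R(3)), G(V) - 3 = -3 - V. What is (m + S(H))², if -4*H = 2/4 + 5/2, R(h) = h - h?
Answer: 225/49 ≈ 4.5918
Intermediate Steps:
R(h) = 0
G(V) = -V (G(V) = 3 + (-3 - V) = -V)
H = -¾ (H = -(2/4 + 5/2)/4 = -(2*(¼) + 5*(½))/4 = -(½ + 5/2)/4 = -¼*3 = -¾ ≈ -0.75000)
m = -⅐ (m = 1/(-7 + 0) = 1/(-7) = -⅐ ≈ -0.14286)
S(j) = -2 (S(j) = -1*2 = -2)
(m + S(H))² = (-⅐ - 2)² = (-15/7)² = 225/49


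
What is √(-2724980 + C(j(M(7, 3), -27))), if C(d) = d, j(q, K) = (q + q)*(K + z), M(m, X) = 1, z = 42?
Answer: 5*I*√108998 ≈ 1650.7*I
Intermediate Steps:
j(q, K) = 2*q*(42 + K) (j(q, K) = (q + q)*(K + 42) = (2*q)*(42 + K) = 2*q*(42 + K))
√(-2724980 + C(j(M(7, 3), -27))) = √(-2724980 + 2*1*(42 - 27)) = √(-2724980 + 2*1*15) = √(-2724980 + 30) = √(-2724950) = 5*I*√108998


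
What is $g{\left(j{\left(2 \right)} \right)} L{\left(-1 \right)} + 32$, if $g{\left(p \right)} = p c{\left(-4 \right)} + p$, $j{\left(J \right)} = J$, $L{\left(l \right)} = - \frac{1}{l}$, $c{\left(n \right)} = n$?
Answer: $26$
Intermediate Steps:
$g{\left(p \right)} = - 3 p$ ($g{\left(p \right)} = p \left(-4\right) + p = - 4 p + p = - 3 p$)
$g{\left(j{\left(2 \right)} \right)} L{\left(-1 \right)} + 32 = \left(-3\right) 2 \left(- \frac{1}{-1}\right) + 32 = - 6 \left(\left(-1\right) \left(-1\right)\right) + 32 = \left(-6\right) 1 + 32 = -6 + 32 = 26$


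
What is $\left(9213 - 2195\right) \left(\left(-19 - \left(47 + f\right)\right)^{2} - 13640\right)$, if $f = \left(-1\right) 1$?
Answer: $-66074470$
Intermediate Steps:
$f = -1$
$\left(9213 - 2195\right) \left(\left(-19 - \left(47 + f\right)\right)^{2} - 13640\right) = \left(9213 - 2195\right) \left(\left(-19 - 46\right)^{2} - 13640\right) = 7018 \left(\left(-19 + \left(-47 + 1\right)\right)^{2} - 13640\right) = 7018 \left(\left(-19 - 46\right)^{2} - 13640\right) = 7018 \left(\left(-65\right)^{2} - 13640\right) = 7018 \left(4225 - 13640\right) = 7018 \left(-9415\right) = -66074470$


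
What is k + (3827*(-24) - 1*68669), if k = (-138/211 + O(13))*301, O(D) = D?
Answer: -33084982/211 ≈ -1.5680e+5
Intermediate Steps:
k = 784105/211 (k = (-138/211 + 13)*301 = (2605/211)*301 = 784105/211 ≈ 3716.1)
k + (3827*(-24) - 1*68669) = 784105/211 + (3827*(-24) - 1*68669) = 784105/211 + (-91848 - 68669) = 784105/211 - 160517 = -33084982/211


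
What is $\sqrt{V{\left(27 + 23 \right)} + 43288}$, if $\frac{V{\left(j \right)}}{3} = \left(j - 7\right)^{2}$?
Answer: $\sqrt{48835} \approx 220.99$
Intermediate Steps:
$V{\left(j \right)} = 3 \left(-7 + j\right)^{2}$ ($V{\left(j \right)} = 3 \left(j - 7\right)^{2} = 3 \left(-7 + j\right)^{2}$)
$\sqrt{V{\left(27 + 23 \right)} + 43288} = \sqrt{3 \left(-7 + \left(27 + 23\right)\right)^{2} + 43288} = \sqrt{3 \left(-7 + 50\right)^{2} + 43288} = \sqrt{3 \cdot 43^{2} + 43288} = \sqrt{3 \cdot 1849 + 43288} = \sqrt{5547 + 43288} = \sqrt{48835}$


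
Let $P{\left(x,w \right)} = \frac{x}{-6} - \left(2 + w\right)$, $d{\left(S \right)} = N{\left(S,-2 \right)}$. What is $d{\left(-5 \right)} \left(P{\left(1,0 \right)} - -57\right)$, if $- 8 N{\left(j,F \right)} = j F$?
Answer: $- \frac{1645}{24} \approx -68.542$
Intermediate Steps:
$N{\left(j,F \right)} = - \frac{F j}{8}$ ($N{\left(j,F \right)} = - \frac{j F}{8} = - \frac{F j}{8}$)
$d{\left(S \right)} = \frac{S}{4}$ ($d{\left(S \right)} = \left(- \frac{1}{8}\right) \left(-2\right) S = \frac{S}{4}$)
$P{\left(x,w \right)} = -2 - w - \frac{x}{6}$ ($P{\left(x,w \right)} = x \left(- \frac{1}{6}\right) - \left(2 + w\right) = - \frac{x}{6} - \left(2 + w\right) = -2 - w - \frac{x}{6}$)
$d{\left(-5 \right)} \left(P{\left(1,0 \right)} - -57\right) = \frac{1}{4} \left(-5\right) \left(\left(-2 - 0 - \frac{1}{6}\right) - -57\right) = - \frac{5 \left(\left(-2 + 0 - \frac{1}{6}\right) + 57\right)}{4} = - \frac{5 \left(- \frac{13}{6} + 57\right)}{4} = \left(- \frac{5}{4}\right) \frac{329}{6} = - \frac{1645}{24}$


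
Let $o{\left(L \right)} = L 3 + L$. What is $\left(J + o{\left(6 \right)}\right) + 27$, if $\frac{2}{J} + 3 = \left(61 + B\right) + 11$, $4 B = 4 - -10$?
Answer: $\frac{7399}{145} \approx 51.028$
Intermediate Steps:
$B = \frac{7}{2}$ ($B = \frac{4 - -10}{4} = \frac{4 + 10}{4} = \frac{1}{4} \cdot 14 = \frac{7}{2} \approx 3.5$)
$J = \frac{4}{145}$ ($J = \frac{2}{-3 + \left(\left(61 + \frac{7}{2}\right) + 11\right)} = \frac{2}{-3 + \left(\frac{129}{2} + 11\right)} = \frac{2}{-3 + \frac{151}{2}} = \frac{2}{\frac{145}{2}} = 2 \cdot \frac{2}{145} = \frac{4}{145} \approx 0.027586$)
$o{\left(L \right)} = 4 L$ ($o{\left(L \right)} = 3 L + L = 4 L$)
$\left(J + o{\left(6 \right)}\right) + 27 = \left(\frac{4}{145} + 4 \cdot 6\right) + 27 = \left(\frac{4}{145} + 24\right) + 27 = \frac{3484}{145} + 27 = \frac{7399}{145}$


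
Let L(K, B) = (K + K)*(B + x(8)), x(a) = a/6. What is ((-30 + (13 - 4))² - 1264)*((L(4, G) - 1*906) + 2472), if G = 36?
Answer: -4603862/3 ≈ -1.5346e+6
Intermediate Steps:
x(a) = a/6 (x(a) = a*(⅙) = a/6)
L(K, B) = 2*K*(4/3 + B) (L(K, B) = (K + K)*(B + (⅙)*8) = (2*K)*(B + 4/3) = (2*K)*(4/3 + B) = 2*K*(4/3 + B))
((-30 + (13 - 4))² - 1264)*((L(4, G) - 1*906) + 2472) = ((-30 + (13 - 4))² - 1264)*(((⅔)*4*(4 + 3*36) - 1*906) + 2472) = ((-30 + 9)² - 1264)*(((⅔)*4*(4 + 108) - 906) + 2472) = ((-21)² - 1264)*(((⅔)*4*112 - 906) + 2472) = (441 - 1264)*((896/3 - 906) + 2472) = -823*(-1822/3 + 2472) = -823*5594/3 = -4603862/3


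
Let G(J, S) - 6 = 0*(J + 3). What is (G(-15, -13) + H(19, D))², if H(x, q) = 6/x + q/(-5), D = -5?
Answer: 19321/361 ≈ 53.521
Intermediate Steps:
H(x, q) = 6/x - q/5 (H(x, q) = 6/x + q*(-⅕) = 6/x - q/5)
G(J, S) = 6 (G(J, S) = 6 + 0*(J + 3) = 6 + 0*(3 + J) = 6 + 0 = 6)
(G(-15, -13) + H(19, D))² = (6 + (6/19 - ⅕*(-5)))² = (6 + (6*(1/19) + 1))² = (6 + (6/19 + 1))² = (6 + 25/19)² = (139/19)² = 19321/361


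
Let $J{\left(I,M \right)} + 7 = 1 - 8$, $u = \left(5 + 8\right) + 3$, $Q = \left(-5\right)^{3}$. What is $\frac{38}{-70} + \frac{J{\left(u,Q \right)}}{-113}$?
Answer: $- \frac{1657}{3955} \approx -0.41896$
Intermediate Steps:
$Q = -125$
$u = 16$ ($u = 13 + 3 = 16$)
$J{\left(I,M \right)} = -14$ ($J{\left(I,M \right)} = -7 + \left(1 - 8\right) = -7 - 7 = -14$)
$\frac{38}{-70} + \frac{J{\left(u,Q \right)}}{-113} = \frac{38}{-70} - \frac{14}{-113} = 38 \left(- \frac{1}{70}\right) - - \frac{14}{113} = - \frac{19}{35} + \frac{14}{113} = - \frac{1657}{3955}$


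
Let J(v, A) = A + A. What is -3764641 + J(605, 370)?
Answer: -3763901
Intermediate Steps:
J(v, A) = 2*A
-3764641 + J(605, 370) = -3764641 + 2*370 = -3764641 + 740 = -3763901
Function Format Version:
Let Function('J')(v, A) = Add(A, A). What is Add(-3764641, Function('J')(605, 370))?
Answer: -3763901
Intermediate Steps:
Function('J')(v, A) = Mul(2, A)
Add(-3764641, Function('J')(605, 370)) = Add(-3764641, Mul(2, 370)) = Add(-3764641, 740) = -3763901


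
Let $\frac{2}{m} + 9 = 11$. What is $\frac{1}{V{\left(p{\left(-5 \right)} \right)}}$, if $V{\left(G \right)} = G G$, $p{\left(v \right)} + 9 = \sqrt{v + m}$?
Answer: $\frac{77}{7225} + \frac{36 i}{7225} \approx 0.010657 + 0.0049827 i$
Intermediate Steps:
$m = 1$ ($m = \frac{2}{-9 + 11} = \frac{2}{2} = 2 \cdot \frac{1}{2} = 1$)
$p{\left(v \right)} = -9 + \sqrt{1 + v}$ ($p{\left(v \right)} = -9 + \sqrt{v + 1} = -9 + \sqrt{1 + v}$)
$V{\left(G \right)} = G^{2}$
$\frac{1}{V{\left(p{\left(-5 \right)} \right)}} = \frac{1}{\left(-9 + \sqrt{1 - 5}\right)^{2}} = \frac{1}{\left(-9 + \sqrt{-4}\right)^{2}} = \frac{1}{\left(-9 + 2 i\right)^{2}}$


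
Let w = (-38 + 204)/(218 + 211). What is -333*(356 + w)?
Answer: -16970790/143 ≈ -1.1868e+5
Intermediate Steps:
w = 166/429 ≈ 0.38695
-333*(356 + w) = -333*(356 + 166/429) = -333*152890/429 = -16970790/143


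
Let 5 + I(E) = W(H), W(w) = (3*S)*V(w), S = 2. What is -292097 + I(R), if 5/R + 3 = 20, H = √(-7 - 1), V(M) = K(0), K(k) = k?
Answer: -292102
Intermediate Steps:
V(M) = 0
H = 2*I*√2 (H = √(-8) = 2*I*√2 ≈ 2.8284*I)
R = 5/17 (R = 5/(-3 + 20) = 5/17 ≈ 0.29412)
W(w) = 0 (W(w) = (3*2)*0 = 6*0 = 0)
I(E) = -5 (I(E) = -5 + 0 = -5)
-292097 + I(R) = -292097 - 5 = -292102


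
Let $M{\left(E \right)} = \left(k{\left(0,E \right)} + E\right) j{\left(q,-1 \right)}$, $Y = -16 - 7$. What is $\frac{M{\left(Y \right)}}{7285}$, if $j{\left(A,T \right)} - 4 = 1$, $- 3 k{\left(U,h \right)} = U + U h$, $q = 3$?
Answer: $- \frac{23}{1457} \approx -0.015786$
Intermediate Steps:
$k{\left(U,h \right)} = - \frac{U}{3} - \frac{U h}{3}$ ($k{\left(U,h \right)} = - \frac{U + U h}{3} = - \frac{U}{3} - \frac{U h}{3}$)
$Y = -23$
$j{\left(A,T \right)} = 5$ ($j{\left(A,T \right)} = 4 + 1 = 5$)
$M{\left(E \right)} = 5 E$ ($M{\left(E \right)} = \left(\left(- \frac{1}{3}\right) 0 \left(1 + E\right) + E\right) 5 = \left(0 + E\right) 5 = E 5 = 5 E$)
$\frac{M{\left(Y \right)}}{7285} = \frac{5 \left(-23\right)}{7285} = \left(-115\right) \frac{1}{7285} = - \frac{23}{1457}$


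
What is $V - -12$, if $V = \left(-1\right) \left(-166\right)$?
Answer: $178$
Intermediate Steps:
$V = 166$
$V - -12 = 166 - -12 = 166 + 12 = 178$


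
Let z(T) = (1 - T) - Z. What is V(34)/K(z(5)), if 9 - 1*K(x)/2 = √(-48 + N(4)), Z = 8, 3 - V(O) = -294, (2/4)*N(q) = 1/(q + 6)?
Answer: 13365/1288 + 297*I*√1195/1288 ≈ 10.377 + 7.9712*I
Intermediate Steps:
N(q) = 2/(6 + q) (N(q) = 2/(q + 6) = 2/(6 + q))
V(O) = 297 (V(O) = 3 - 1*(-294) = 3 + 294 = 297)
z(T) = -7 - T (z(T) = (1 - T) - 1*8 = (1 - T) - 8 = -7 - T)
K(x) = 18 - 2*I*√1195/5 (K(x) = 18 - 2*√(-48 + 2/(6 + 4)) = 18 - 2*√(-48 + 2/10) = 18 - 2*√(-48 + 2*(⅒)) = 18 - 2*√(-48 + ⅕) = 18 - 2*I*√1195/5)
V(34)/K(z(5)) = 297/(18 - 2*I*√1195/5)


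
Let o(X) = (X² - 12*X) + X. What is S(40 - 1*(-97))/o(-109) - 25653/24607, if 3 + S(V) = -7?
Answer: -33578731/32185956 ≈ -1.0433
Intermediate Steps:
S(V) = -10 (S(V) = -3 - 7 = -10)
o(X) = X² - 11*X
S(40 - 1*(-97))/o(-109) - 25653/24607 = -10*(-1/(109*(-11 - 109))) - 25653/24607 = -10/((-109*(-120))) - 25653*1/24607 = -10/13080 - 25653/24607 = -10*1/13080 - 25653/24607 = -1/1308 - 25653/24607 = -33578731/32185956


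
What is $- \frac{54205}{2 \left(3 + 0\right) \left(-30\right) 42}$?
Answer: $\frac{10841}{1512} \approx 7.17$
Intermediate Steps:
$- \frac{54205}{2 \left(3 + 0\right) \left(-30\right) 42} = - \frac{54205}{2 \cdot 3 \left(-30\right) 42} = - \frac{54205}{6 \left(-30\right) 42} = - \frac{54205}{\left(-180\right) 42} = - \frac{54205}{-7560} = \left(-54205\right) \left(- \frac{1}{7560}\right) = \frac{10841}{1512}$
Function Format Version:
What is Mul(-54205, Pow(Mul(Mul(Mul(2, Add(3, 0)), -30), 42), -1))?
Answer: Rational(10841, 1512) ≈ 7.1700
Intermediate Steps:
Mul(-54205, Pow(Mul(Mul(Mul(2, Add(3, 0)), -30), 42), -1)) = Mul(-54205, Pow(Mul(Mul(Mul(2, 3), -30), 42), -1)) = Mul(-54205, Pow(Mul(Mul(6, -30), 42), -1)) = Mul(-54205, Pow(Mul(-180, 42), -1)) = Mul(-54205, Pow(-7560, -1)) = Mul(-54205, Rational(-1, 7560)) = Rational(10841, 1512)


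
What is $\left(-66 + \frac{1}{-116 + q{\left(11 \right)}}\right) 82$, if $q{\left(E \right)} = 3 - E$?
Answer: $- \frac{335585}{62} \approx -5412.7$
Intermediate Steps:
$\left(-66 + \frac{1}{-116 + q{\left(11 \right)}}\right) 82 = \left(-66 + \frac{1}{-116 + \left(3 - 11\right)}\right) 82 = \left(-66 + \frac{1}{-116 - 8}\right) 82 = \left(-66 + \frac{1}{-124}\right) 82 = \left(-66 - \frac{1}{124}\right) 82 = \left(- \frac{8185}{124}\right) 82 = - \frac{335585}{62}$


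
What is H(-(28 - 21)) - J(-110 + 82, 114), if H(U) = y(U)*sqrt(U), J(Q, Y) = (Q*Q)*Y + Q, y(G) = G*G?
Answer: -89348 + 49*I*sqrt(7) ≈ -89348.0 + 129.64*I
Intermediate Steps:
y(G) = G**2
J(Q, Y) = Q + Y*Q**2 (J(Q, Y) = Q**2*Y + Q = Y*Q**2 + Q = Q + Y*Q**2)
H(U) = U**(5/2) (H(U) = U**2*sqrt(U) = U**(5/2))
H(-(28 - 21)) - J(-110 + 82, 114) = (-(28 - 21))**(5/2) - (-110 + 82)*(1 + (-110 + 82)*114) = (-1*7)**(5/2) - (-28)*(1 - 28*114) = (-7)**(5/2) - (-28)*(1 - 3192) = 49*I*sqrt(7) - (-28)*(-3191) = 49*I*sqrt(7) - 1*89348 = 49*I*sqrt(7) - 89348 = -89348 + 49*I*sqrt(7)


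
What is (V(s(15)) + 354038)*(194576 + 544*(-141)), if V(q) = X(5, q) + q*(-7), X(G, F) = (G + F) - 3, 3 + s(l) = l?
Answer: 41722916096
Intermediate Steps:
s(l) = -3 + l
X(G, F) = -3 + F + G (X(G, F) = (F + G) - 3 = -3 + F + G)
V(q) = 2 - 6*q (V(q) = (-3 + q + 5) + q*(-7) = (2 + q) - 7*q = 2 - 6*q)
(V(s(15)) + 354038)*(194576 + 544*(-141)) = ((2 - 6*(-3 + 15)) + 354038)*(194576 + 544*(-141)) = ((2 - 6*12) + 354038)*(194576 - 76704) = ((2 - 72) + 354038)*117872 = (-70 + 354038)*117872 = 353968*117872 = 41722916096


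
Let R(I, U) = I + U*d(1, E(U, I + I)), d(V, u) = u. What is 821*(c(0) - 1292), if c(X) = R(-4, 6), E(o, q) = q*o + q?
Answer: -1339872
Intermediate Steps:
E(o, q) = q + o*q (E(o, q) = o*q + q = q + o*q)
R(I, U) = I + 2*I*U*(1 + U) (R(I, U) = I + U*((I + I)*(1 + U)) = I + U*((2*I)*(1 + U)) = I + U*(2*I*(1 + U)) = I + 2*I*U*(1 + U))
c(X) = -340 (c(X) = -4*(1 + 2*6*(1 + 6)) = -4*(1 + 2*6*7) = -4*(1 + 84) = -4*85 = -340)
821*(c(0) - 1292) = 821*(-340 - 1292) = 821*(-1632) = -1339872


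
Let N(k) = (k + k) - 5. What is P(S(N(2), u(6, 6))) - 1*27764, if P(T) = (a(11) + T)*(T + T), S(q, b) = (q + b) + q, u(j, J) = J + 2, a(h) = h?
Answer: -27560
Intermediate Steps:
N(k) = -5 + 2*k (N(k) = 2*k - 5 = -5 + 2*k)
u(j, J) = 2 + J
S(q, b) = b + 2*q (S(q, b) = (b + q) + q = b + 2*q)
P(T) = 2*T*(11 + T) (P(T) = (11 + T)*(T + T) = (11 + T)*(2*T) = 2*T*(11 + T))
P(S(N(2), u(6, 6))) - 1*27764 = 2*((2 + 6) + 2*(-5 + 2*2))*(11 + ((2 + 6) + 2*(-5 + 2*2))) - 1*27764 = 2*(8 + 2*(-5 + 4))*(11 + (8 + 2*(-5 + 4))) - 27764 = 2*(8 + 2*(-1))*(11 + (8 + 2*(-1))) - 27764 = 2*(8 - 2)*(11 + (8 - 2)) - 27764 = 2*6*(11 + 6) - 27764 = 2*6*17 - 27764 = 204 - 27764 = -27560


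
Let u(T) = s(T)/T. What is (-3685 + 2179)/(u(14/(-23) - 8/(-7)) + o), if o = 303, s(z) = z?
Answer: -753/152 ≈ -4.9539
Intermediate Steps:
u(T) = 1 (u(T) = T/T = 1)
(-3685 + 2179)/(u(14/(-23) - 8/(-7)) + o) = (-3685 + 2179)/(1 + 303) = -1506/304 = -1506*1/304 = -753/152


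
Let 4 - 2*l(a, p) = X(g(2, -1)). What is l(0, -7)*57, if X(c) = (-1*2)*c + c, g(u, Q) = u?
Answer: 171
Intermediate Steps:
X(c) = -c (X(c) = -2*c + c = -c)
l(a, p) = 3 (l(a, p) = 2 - (-1)*2/2 = 2 - ½*(-2) = 2 + 1 = 3)
l(0, -7)*57 = 3*57 = 171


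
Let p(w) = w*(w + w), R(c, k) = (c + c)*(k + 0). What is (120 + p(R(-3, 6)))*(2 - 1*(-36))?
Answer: 103056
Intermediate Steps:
R(c, k) = 2*c*k (R(c, k) = (2*c)*k = 2*c*k)
p(w) = 2*w**2 (p(w) = w*(2*w) = 2*w**2)
(120 + p(R(-3, 6)))*(2 - 1*(-36)) = (120 + 2*(2*(-3)*6)**2)*(2 - 1*(-36)) = (120 + 2*(-36)**2)*(2 + 36) = (120 + 2*1296)*38 = (120 + 2592)*38 = 2712*38 = 103056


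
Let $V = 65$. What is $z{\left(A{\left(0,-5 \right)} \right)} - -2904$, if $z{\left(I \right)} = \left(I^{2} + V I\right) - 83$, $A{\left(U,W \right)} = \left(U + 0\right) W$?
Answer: $2821$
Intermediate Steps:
$A{\left(U,W \right)} = U W$
$z{\left(I \right)} = -83 + I^{2} + 65 I$ ($z{\left(I \right)} = \left(I^{2} + 65 I\right) - 83 = -83 + I^{2} + 65 I$)
$z{\left(A{\left(0,-5 \right)} \right)} - -2904 = \left(-83 + \left(0 \left(-5\right)\right)^{2} + 65 \cdot 0 \left(-5\right)\right) - -2904 = \left(-83 + 0^{2} + 65 \cdot 0\right) + 2904 = \left(-83 + 0 + 0\right) + 2904 = -83 + 2904 = 2821$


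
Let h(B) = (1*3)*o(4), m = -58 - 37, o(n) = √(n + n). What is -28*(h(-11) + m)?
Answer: 2660 - 168*√2 ≈ 2422.4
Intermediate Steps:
o(n) = √2*√n (o(n) = √(2*n) = √2*√n)
m = -95
h(B) = 6*√2 (h(B) = (1*3)*(√2*√4) = 3*(√2*2) = 3*(2*√2) = 6*√2)
-28*(h(-11) + m) = -28*(6*√2 - 95) = -28*(-95 + 6*√2) = 2660 - 168*√2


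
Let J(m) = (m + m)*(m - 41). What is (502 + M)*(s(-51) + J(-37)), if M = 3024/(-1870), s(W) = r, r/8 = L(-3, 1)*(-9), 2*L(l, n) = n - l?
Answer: 2633104824/935 ≈ 2.8162e+6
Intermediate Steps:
L(l, n) = n/2 - l/2 (L(l, n) = (n - l)/2 = n/2 - l/2)
r = -144 (r = 8*(((½)*1 - ½*(-3))*(-9)) = 8*((½ + 3/2)*(-9)) = 8*(2*(-9)) = 8*(-18) = -144)
J(m) = 2*m*(-41 + m) (J(m) = (2*m)*(-41 + m) = 2*m*(-41 + m))
s(W) = -144
M = -1512/935 (M = 3024*(-1/1870) = -1512/935 ≈ -1.6171)
(502 + M)*(s(-51) + J(-37)) = (502 - 1512/935)*(-144 + 2*(-37)*(-41 - 37)) = 467858*(-144 + 2*(-37)*(-78))/935 = 467858*(-144 + 5772)/935 = (467858/935)*5628 = 2633104824/935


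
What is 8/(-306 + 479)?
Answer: 8/173 ≈ 0.046243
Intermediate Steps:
8/(-306 + 479) = 8/173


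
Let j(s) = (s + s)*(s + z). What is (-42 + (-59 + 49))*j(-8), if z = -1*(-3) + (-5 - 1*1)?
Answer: -9152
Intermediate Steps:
z = -3 (z = 3 + (-5 - 1) = 3 - 6 = -3)
j(s) = 2*s*(-3 + s) (j(s) = (s + s)*(s - 3) = (2*s)*(-3 + s) = 2*s*(-3 + s))
(-42 + (-59 + 49))*j(-8) = (-42 + (-59 + 49))*(2*(-8)*(-3 - 8)) = (-42 - 10)*(2*(-8)*(-11)) = -52*176 = -9152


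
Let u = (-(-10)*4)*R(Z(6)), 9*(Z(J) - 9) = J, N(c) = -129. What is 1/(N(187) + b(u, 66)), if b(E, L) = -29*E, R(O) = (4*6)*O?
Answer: -1/269249 ≈ -3.7140e-6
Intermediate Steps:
Z(J) = 9 + J/9
R(O) = 24*O
u = 9280 (u = (-(-10)*4)*(24*(9 + (1/9)*6)) = (-5*(-8))*(24*(9 + 2/3)) = 40*(24*(29/3)) = 40*232 = 9280)
1/(N(187) + b(u, 66)) = 1/(-129 - 29*9280) = 1/(-129 - 269120) = 1/(-269249) = -1/269249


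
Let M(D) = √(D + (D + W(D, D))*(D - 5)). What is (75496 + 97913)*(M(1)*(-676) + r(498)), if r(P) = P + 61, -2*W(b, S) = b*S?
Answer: 96935631 - 117224484*I ≈ 9.6936e+7 - 1.1722e+8*I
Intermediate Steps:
W(b, S) = -S*b/2 (W(b, S) = -b*S/2 = -S*b/2)
r(P) = 61 + P
M(D) = √(D + (-5 + D)*(D - D²/2)) (M(D) = √(D + (D - D*D/2)*(D - 5)) = √(D + (D - D²/2)*(-5 + D)) = √(D + (-5 + D)*(D - D²/2)))
(75496 + 97913)*(M(1)*(-676) + r(498)) = (75496 + 97913)*((√2*√(1*(-8 - 1*1² + 7*1))/2)*(-676) + (61 + 498)) = 173409*((√2*√(1*(-8 - 1*1 + 7))/2)*(-676) + 559) = 173409*((√2*√(1*(-8 - 1 + 7))/2)*(-676) + 559) = 173409*((√2*√(1*(-2))/2)*(-676) + 559) = 173409*((√2*√(-2)/2)*(-676) + 559) = 173409*((√2*(I*√2)/2)*(-676) + 559) = 173409*(I*(-676) + 559) = 173409*(-676*I + 559) = 173409*(559 - 676*I) = 96935631 - 117224484*I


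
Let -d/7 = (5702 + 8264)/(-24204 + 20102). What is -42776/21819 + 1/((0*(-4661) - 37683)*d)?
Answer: -3752033224277/1913820049197 ≈ -1.9605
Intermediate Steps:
d = 6983/293 (d = -7*(5702 + 8264)/(-24204 + 20102) = -97762/(-4102) = -97762*(-1)/4102 = -7*(-6983/2051) = 6983/293 ≈ 23.833)
-42776/21819 + 1/((0*(-4661) - 37683)*d) = -42776/21819 + 1/((0*(-4661) - 37683)*(6983/293)) = -42776*1/21819 + (293/6983)/(0 - 37683) = -42776/21819 + (293/6983)/(-37683) = -42776/21819 - 1/37683*293/6983 = -42776/21819 - 293/263140389 = -3752033224277/1913820049197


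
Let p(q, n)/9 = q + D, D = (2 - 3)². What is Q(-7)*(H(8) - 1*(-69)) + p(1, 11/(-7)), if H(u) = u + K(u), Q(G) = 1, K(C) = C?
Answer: 103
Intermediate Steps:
D = 1 (D = (-1)² = 1)
p(q, n) = 9 + 9*q (p(q, n) = 9*(q + 1) = 9*(1 + q) = 9 + 9*q)
H(u) = 2*u (H(u) = u + u = 2*u)
Q(-7)*(H(8) - 1*(-69)) + p(1, 11/(-7)) = 1*(2*8 - 1*(-69)) + (9 + 9*1) = 1*(16 + 69) + (9 + 9) = 1*85 + 18 = 85 + 18 = 103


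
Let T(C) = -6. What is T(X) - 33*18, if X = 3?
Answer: -600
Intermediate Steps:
T(X) - 33*18 = -6 - 33*18 = -6 - 594 = -600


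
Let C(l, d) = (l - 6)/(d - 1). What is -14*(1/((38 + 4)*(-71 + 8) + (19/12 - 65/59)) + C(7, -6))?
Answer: 3755966/1873027 ≈ 2.0053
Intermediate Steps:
C(l, d) = (-6 + l)/(-1 + d)
-14*(1/((38 + 4)*(-71 + 8) + (19/12 - 65/59)) + C(7, -6)) = -14*(1/((38 + 4)*(-71 + 8) + (19/12 - 65/59)) + (-6 + 7)/(-1 - 6)) = -14*(1/(42*(-63) + (19*(1/12) - 65*1/59)) + 1/(-7)) = -14*(1/(-2646 + (19/12 - 65/59)) - ⅐*1) = -14*(1/(-2646 + 341/708) - ⅐) = -14*(1/(-1873027/708) - ⅐) = -14*(-708/1873027 - ⅐) = -14*(-1877983/13111189) = 3755966/1873027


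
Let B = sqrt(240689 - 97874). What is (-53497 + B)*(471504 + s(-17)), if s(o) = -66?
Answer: -25220518686 + 471438*sqrt(142815) ≈ -2.5042e+10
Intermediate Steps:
B = sqrt(142815) ≈ 377.91
(-53497 + B)*(471504 + s(-17)) = (-53497 + sqrt(142815))*(471504 - 66) = (-53497 + sqrt(142815))*471438 = -25220518686 + 471438*sqrt(142815)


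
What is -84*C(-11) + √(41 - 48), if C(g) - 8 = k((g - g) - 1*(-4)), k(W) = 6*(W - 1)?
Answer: -2184 + I*√7 ≈ -2184.0 + 2.6458*I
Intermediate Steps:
k(W) = -6 + 6*W (k(W) = 6*(-1 + W) = -6 + 6*W)
C(g) = 26 (C(g) = 8 + (-6 + 6*((g - g) - 1*(-4))) = 8 + (-6 + 6*(0 + 4)) = 8 + (-6 + 6*4) = 8 + (-6 + 24) = 8 + 18 = 26)
-84*C(-11) + √(41 - 48) = -84*26 + √(41 - 48) = -2184 + √(-7) = -2184 + I*√7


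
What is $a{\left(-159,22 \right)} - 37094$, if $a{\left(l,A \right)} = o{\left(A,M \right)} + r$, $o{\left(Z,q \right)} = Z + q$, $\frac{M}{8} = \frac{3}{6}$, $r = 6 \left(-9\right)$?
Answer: $-37122$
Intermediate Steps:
$r = -54$
$M = 4$ ($M = 8 \cdot \frac{3}{6} = 8 \cdot 3 \cdot \frac{1}{6} = 8 \cdot \frac{1}{2} = 4$)
$a{\left(l,A \right)} = -50 + A$ ($a{\left(l,A \right)} = \left(A + 4\right) - 54 = \left(4 + A\right) - 54 = -50 + A$)
$a{\left(-159,22 \right)} - 37094 = \left(-50 + 22\right) - 37094 = -28 - 37094 = -37122$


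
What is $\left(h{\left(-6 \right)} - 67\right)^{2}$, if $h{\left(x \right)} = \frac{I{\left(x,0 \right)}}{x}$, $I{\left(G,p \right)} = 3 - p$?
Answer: $\frac{18225}{4} \approx 4556.3$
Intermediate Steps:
$h{\left(x \right)} = \frac{3}{x}$ ($h{\left(x \right)} = \frac{3 - 0}{x} = \frac{3 + 0}{x} = \frac{3}{x}$)
$\left(h{\left(-6 \right)} - 67\right)^{2} = \left(\frac{3}{-6} - 67\right)^{2} = \left(3 \left(- \frac{1}{6}\right) - 67\right)^{2} = \left(- \frac{1}{2} - 67\right)^{2} = \left(- \frac{135}{2}\right)^{2} = \frac{18225}{4}$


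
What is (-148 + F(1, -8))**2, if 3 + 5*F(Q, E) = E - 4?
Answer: 22801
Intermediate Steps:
F(Q, E) = -7/5 + E/5 (F(Q, E) = -3/5 + (E - 4)/5 = -3/5 + (-4 + E)/5 = -3/5 + (-4/5 + E/5) = -7/5 + E/5)
(-148 + F(1, -8))**2 = (-148 + (-7/5 + (1/5)*(-8)))**2 = (-148 + (-7/5 - 8/5))**2 = (-148 - 3)**2 = (-151)**2 = 22801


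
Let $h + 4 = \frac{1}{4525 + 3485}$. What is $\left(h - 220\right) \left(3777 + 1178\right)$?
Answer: $- \frac{1778090849}{1602} \approx -1.1099 \cdot 10^{6}$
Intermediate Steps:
$h = - \frac{32039}{8010}$ ($h = -4 + \frac{1}{4525 + 3485} = -4 + \frac{1}{8010} = - \frac{32039}{8010} \approx -3.9999$)
$\left(h - 220\right) \left(3777 + 1178\right) = \left(- \frac{32039}{8010} - 220\right) \left(3777 + 1178\right) = \left(- \frac{1794239}{8010}\right) 4955 = - \frac{1778090849}{1602}$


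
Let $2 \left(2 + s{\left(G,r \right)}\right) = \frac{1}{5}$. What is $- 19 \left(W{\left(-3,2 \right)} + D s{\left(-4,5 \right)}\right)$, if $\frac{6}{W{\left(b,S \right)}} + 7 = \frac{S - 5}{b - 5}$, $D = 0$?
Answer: $\frac{912}{53} \approx 17.208$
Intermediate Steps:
$s{\left(G,r \right)} = - \frac{19}{10}$ ($s{\left(G,r \right)} = -2 + \frac{1}{2 \cdot 5} = -2 + \frac{1}{2} \cdot \frac{1}{5} = -2 + \frac{1}{10} = - \frac{19}{10}$)
$W{\left(b,S \right)} = \frac{6}{-7 + \frac{-5 + S}{-5 + b}}$ ($W{\left(b,S \right)} = \frac{6}{-7 + \frac{S - 5}{b - 5}} = \frac{6}{-7 + \frac{-5 + S}{-5 + b}}$)
$- 19 \left(W{\left(-3,2 \right)} + D s{\left(-4,5 \right)}\right) = - 19 \left(\frac{6 \left(-5 - 3\right)}{30 + 2 - -21} + 0 \left(- \frac{19}{10}\right)\right) = - 19 \left(6 \frac{1}{30 + 2 + 21} \left(-8\right) + 0\right) = - 19 \left(6 \cdot \frac{1}{53} \left(-8\right) + 0\right) = - 19 \left(- \frac{48}{53} + 0\right) = \left(-19\right) \left(- \frac{48}{53}\right) = \frac{912}{53}$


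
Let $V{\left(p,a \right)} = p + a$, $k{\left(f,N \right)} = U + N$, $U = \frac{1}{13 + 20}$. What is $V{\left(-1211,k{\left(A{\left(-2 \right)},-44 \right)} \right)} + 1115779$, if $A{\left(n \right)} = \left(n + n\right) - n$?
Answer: $\frac{36779293}{33} \approx 1.1145 \cdot 10^{6}$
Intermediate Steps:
$U = \frac{1}{33} \approx 0.030303$
$A{\left(n \right)} = n$ ($A{\left(n \right)} = 2 n - n = n$)
$k{\left(f,N \right)} = \frac{1}{33} + N$
$V{\left(p,a \right)} = a + p$
$V{\left(-1211,k{\left(A{\left(-2 \right)},-44 \right)} \right)} + 1115779 = \left(\left(\frac{1}{33} - 44\right) - 1211\right) + 1115779 = \left(- \frac{1451}{33} - 1211\right) + 1115779 = - \frac{41414}{33} + 1115779 = \frac{36779293}{33}$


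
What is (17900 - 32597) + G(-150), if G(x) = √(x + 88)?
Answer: -14697 + I*√62 ≈ -14697.0 + 7.874*I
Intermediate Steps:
G(x) = √(88 + x)
(17900 - 32597) + G(-150) = (17900 - 32597) + √(88 - 150) = -14697 + √(-62) = -14697 + I*√62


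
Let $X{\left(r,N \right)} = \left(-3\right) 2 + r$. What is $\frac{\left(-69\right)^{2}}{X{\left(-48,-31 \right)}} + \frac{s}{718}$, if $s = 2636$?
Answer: $- \frac{182003}{2154} \approx -84.495$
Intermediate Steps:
$X{\left(r,N \right)} = -6 + r$
$\frac{\left(-69\right)^{2}}{X{\left(-48,-31 \right)}} + \frac{s}{718} = \frac{\left(-69\right)^{2}}{-6 - 48} + \frac{2636}{718} = \frac{4761}{-54} + 2636 \cdot \frac{1}{718} = 4761 \left(- \frac{1}{54}\right) + \frac{1318}{359} = - \frac{529}{6} + \frac{1318}{359} = - \frac{182003}{2154}$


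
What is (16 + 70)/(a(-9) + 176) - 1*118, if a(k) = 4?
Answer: -10577/90 ≈ -117.52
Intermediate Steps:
(16 + 70)/(a(-9) + 176) - 1*118 = (16 + 70)/(4 + 176) - 1*118 = 86/180 - 118 = 86*(1/180) - 118 = 43/90 - 118 = -10577/90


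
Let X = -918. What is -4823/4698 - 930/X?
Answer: -1081/79866 ≈ -0.013535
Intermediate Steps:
-4823/4698 - 930/X = -4823/4698 - 930/(-918) = -4823*1/4698 - 930*(-1/918) = -4823/4698 + 155/153 = -1081/79866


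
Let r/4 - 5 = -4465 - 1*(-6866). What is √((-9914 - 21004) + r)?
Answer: 39*I*√14 ≈ 145.92*I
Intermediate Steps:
r = 9624 (r = 20 + 4*(-4465 - 1*(-6866)) = 20 + 4*(-4465 + 6866) = 20 + 4*2401 = 20 + 9604 = 9624)
√((-9914 - 21004) + r) = √((-9914 - 21004) + 9624) = √(-30918 + 9624) = √(-21294) = 39*I*√14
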